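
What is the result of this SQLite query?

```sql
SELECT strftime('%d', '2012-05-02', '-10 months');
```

02

First apply '-10 months': 2012-05-02 → 2011-07-02.
`%d` extracts the 2-digit day of month: 02.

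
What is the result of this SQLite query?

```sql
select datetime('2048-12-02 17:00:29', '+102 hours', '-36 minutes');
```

2048-12-06 22:24:29

+102 hours from 2048-12-02 17:00:29 is 2048-12-06 23:00:29 (crosses midnight).
-36 minutes from 2048-12-06 23:00:29 is 2048-12-06 22:24:29.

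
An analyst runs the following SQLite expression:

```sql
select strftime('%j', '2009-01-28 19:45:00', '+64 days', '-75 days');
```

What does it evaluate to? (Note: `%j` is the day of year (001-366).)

017

First apply '+64 days', '-75 days': 2009-01-28 19:45:00 → 2009-01-17 19:45:00.
Day-of-year for 2009-01-17: days since 2009-01-01 inclusive = 17, zero-padded to 017.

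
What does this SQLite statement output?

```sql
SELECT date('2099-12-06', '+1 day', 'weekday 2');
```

2099-12-08

Advancing 1 more day within December lands on 2099-12-07.
`weekday 2` advances to the next Tuesday; 2099-12-07 is a Monday, so it moves forward to 2099-12-08.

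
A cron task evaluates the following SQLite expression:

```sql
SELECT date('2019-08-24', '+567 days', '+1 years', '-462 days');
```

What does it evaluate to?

Applying '+567 days' to 2019-08-24: counting 567 days forward gives 2021-03-13.
Adding +1 year to 2021-03-13 gives 2022-03-13.
Applying '-462 days' to 2022-03-13: counting 462 days back gives 2020-12-06.

2020-12-06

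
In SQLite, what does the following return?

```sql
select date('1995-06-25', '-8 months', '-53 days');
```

1994-09-02

Adding -8 months to 1995-06-25 gives 1994-10-25.
Applying '-53 days' to 1994-10-25: counting 53 days back gives 1994-09-02.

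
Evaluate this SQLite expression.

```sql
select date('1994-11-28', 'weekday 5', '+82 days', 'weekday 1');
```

1995-02-27

`weekday 5` advances to the next Friday; 1994-11-28 is a Monday, so it moves forward to 1994-12-02.
Applying '+82 days' to 1994-12-02: counting 82 days forward gives 1995-02-22.
`weekday 1` advances to the next Monday; 1995-02-22 is a Wednesday, so it moves forward to 1995-02-27.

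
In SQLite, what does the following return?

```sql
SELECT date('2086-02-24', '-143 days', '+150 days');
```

Applying '-143 days' to 2086-02-24: counting 143 days back gives 2085-10-04.
Applying '+150 days' to 2085-10-04: counting 150 days forward gives 2086-03-03.

2086-03-03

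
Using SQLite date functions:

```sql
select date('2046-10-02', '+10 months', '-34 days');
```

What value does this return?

2047-06-29

Adding +10 months to 2046-10-02 gives 2047-08-02.
Going back 2 days from 2047-08-02 reaches 2047-07-31 (last day of July, 31 days).
Going back 31 days from 2047-07-31 reaches 2047-06-30 (last day of June, 30 days).
Going back 1 day within June lands on 2047-06-29.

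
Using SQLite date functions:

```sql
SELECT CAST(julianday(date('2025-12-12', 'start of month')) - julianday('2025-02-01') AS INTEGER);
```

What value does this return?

`start of month` rewinds 2025-12-12 to 2025-12-01.
27 days remain in February 2025 after the 1st (28 − 1).
Full months from March 2025 through November 2025 contribute their day counts.
Then 1 day into December 2025.
Total: 27 + 31 + 30 + 31 + 30 + 31 + 31 + 30 + 31 + 30 + 1 = 303.

303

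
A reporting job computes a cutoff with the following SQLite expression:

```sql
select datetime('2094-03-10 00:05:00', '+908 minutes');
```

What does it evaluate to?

908 minutes = 15h 8m; +908 minutes from 2094-03-10 00:05:00 is 2094-03-10 15:13:00.

2094-03-10 15:13:00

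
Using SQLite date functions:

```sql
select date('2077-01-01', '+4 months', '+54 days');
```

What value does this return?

Adding +4 months to 2077-01-01 gives 2077-05-01.
Applying '+54 days' to 2077-05-01: counting 54 days forward gives 2077-06-24.

2077-06-24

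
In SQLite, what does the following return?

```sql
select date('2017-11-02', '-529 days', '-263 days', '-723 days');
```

Applying '-529 days' to 2017-11-02: counting 529 days back gives 2016-05-22.
Applying '-263 days' to 2016-05-22: counting 263 days back gives 2015-09-02.
Applying '-723 days' to 2015-09-02: counting 723 days back gives 2013-09-09.

2013-09-09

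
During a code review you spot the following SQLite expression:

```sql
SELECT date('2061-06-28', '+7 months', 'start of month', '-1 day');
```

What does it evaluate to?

Adding +7 months to 2061-06-28 gives 2062-01-28.
`start of month` rewinds 2062-01-28 to 2062-01-01.
Going back 1 day from 2062-01-01 reaches 2061-12-31 (last day of December, 31 days).

2061-12-31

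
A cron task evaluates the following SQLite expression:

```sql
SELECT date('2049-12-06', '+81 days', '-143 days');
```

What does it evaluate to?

2049-10-05

Applying '+81 days' to 2049-12-06: counting 81 days forward gives 2050-02-25.
Applying '-143 days' to 2050-02-25: counting 143 days back gives 2049-10-05.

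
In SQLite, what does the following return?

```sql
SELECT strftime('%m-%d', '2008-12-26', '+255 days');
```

09-07

First apply '+255 days': 2008-12-26 → 2009-09-07.
`%m-%d` extracts the month-day: 09-07.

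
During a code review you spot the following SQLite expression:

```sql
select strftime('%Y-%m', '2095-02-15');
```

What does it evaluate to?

2095-02

`%Y-%m` extracts the year-month: 2095-02.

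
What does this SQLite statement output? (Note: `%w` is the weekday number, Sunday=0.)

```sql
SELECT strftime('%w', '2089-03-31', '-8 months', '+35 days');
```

First apply '-8 months', '+35 days': 2089-03-31 → 2088-09-04.
2088-09-04 is a Saturday; with Sunday=0 that is 6.

6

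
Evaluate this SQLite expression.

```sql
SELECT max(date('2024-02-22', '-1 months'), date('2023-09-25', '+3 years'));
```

date('2024-02-22', '-1 months') → 2024-01-22.
date('2023-09-25', '+3 years') → 2026-09-25.
Later of the two is 2026-09-25.

2026-09-25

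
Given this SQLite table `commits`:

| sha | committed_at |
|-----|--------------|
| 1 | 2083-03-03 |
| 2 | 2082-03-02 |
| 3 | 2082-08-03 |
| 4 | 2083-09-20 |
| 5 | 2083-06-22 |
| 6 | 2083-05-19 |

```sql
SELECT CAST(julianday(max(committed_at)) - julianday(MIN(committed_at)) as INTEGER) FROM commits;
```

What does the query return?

MIN = 2082-03-02, MAX = 2083-09-20.
29 days remain in March 2082 after the 2nd (31 − 2).
Full months from April 2082 through August 2083 contribute their day counts.
Then 20 days into September 2083.
Total: 29 + 30 + 31 + 30 + 31 + 31 + 30 + 31 + 30 + 31 + 31 + 28 + 31 + 30 + 31 + 30 + 31 + 31 + 20 = 567.

567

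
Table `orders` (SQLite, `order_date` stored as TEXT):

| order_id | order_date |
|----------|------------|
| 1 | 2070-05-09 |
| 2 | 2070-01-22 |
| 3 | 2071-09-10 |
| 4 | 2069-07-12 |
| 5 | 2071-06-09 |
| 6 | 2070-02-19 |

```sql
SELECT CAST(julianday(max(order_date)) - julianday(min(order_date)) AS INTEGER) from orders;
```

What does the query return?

MIN = 2069-07-12, MAX = 2071-09-10.
19 days remain in July 2069 after the 12th (31 − 12).
Full months from August 2069 through August 2071 contribute their day counts.
Then 10 days into September 2071.
Total: 19 + 31 + 30 + 31 + 30 + 31 + 31 + 28 + 31 + 30 + 31 + 30 + 31 + 31 + 30 + 31 + 30 + 31 + 31 + 28 + 31 + 30 + 31 + 30 + 31 + 31 + 10 = 790.

790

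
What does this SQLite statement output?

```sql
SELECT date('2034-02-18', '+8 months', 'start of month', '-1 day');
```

2034-09-30

Adding +8 months to 2034-02-18 gives 2034-10-18.
`start of month` rewinds 2034-10-18 to 2034-10-01.
Going back 1 day from 2034-10-01 reaches 2034-09-30 (last day of September, 30 days).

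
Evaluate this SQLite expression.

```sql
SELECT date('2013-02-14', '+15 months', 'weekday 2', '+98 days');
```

2014-08-26

Adding +15 months to 2013-02-14 gives 2014-05-14.
`weekday 2` advances to the next Tuesday; 2014-05-14 is a Wednesday, so it moves forward to 2014-05-20.
Applying '+98 days' to 2014-05-20: counting 98 days forward gives 2014-08-26.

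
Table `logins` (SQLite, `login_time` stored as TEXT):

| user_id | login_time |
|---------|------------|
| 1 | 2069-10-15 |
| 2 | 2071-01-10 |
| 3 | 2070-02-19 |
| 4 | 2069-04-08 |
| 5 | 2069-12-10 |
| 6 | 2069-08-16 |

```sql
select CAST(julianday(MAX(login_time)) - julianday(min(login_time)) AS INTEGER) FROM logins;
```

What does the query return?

642

MIN = 2069-04-08, MAX = 2071-01-10.
22 days remain in April 2069 after the 8th (30 − 8).
Full months from May 2069 through December 2070 contribute their day counts.
Then 10 days into January 2071.
Total: 22 + 31 + 30 + 31 + 31 + 30 + 31 + 30 + 31 + 31 + 28 + 31 + 30 + 31 + 30 + 31 + 31 + 30 + 31 + 30 + 31 + 10 = 642.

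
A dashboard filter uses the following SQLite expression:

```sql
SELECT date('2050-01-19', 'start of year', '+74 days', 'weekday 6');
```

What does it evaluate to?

2050-03-19

`start of year` rewinds 2050-01-19 to 2050-01-01.
Applying '+74 days' to 2050-01-01: counting 74 days forward gives 2050-03-16.
`weekday 6` advances to the next Saturday; 2050-03-16 is a Wednesday, so it moves forward to 2050-03-19.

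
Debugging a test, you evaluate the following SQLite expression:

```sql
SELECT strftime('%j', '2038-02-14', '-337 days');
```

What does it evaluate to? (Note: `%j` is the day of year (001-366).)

First apply '-337 days': 2038-02-14 → 2037-03-14.
Day-of-year for 2037-03-14: days since 2037-01-01 inclusive = 73, zero-padded to 073.

073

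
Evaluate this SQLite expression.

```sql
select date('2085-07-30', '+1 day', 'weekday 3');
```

2085-08-01

Advancing 1 more day within July lands on 2085-07-31.
`weekday 3` advances to the next Wednesday; 2085-07-31 is a Tuesday, so it moves forward to 2085-08-01.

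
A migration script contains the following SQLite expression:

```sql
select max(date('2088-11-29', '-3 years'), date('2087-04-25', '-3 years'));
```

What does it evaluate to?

2085-11-29

date('2088-11-29', '-3 years') → 2085-11-29.
date('2087-04-25', '-3 years') → 2084-04-25.
Later of the two is 2085-11-29.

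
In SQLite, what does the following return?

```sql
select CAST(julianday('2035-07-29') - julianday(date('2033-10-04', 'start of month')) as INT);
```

666

`start of month` rewinds 2033-10-04 to 2033-10-01.
30 days remain in October 2033 after the 1st (31 − 1).
Full months from November 2033 through June 2035 contribute their day counts.
Then 29 days into July 2035.
Total: 30 + 30 + 31 + 31 + 28 + 31 + 30 + 31 + 30 + 31 + 31 + 30 + 31 + 30 + 31 + 31 + 28 + 31 + 30 + 31 + 30 + 29 = 666.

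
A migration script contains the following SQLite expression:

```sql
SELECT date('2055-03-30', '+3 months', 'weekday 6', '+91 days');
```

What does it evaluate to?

2055-10-02

Adding +3 months to 2055-03-30 gives 2055-06-30.
`weekday 6` advances to the next Saturday; 2055-06-30 is a Wednesday, so it moves forward to 2055-07-03.
Applying '+91 days' to 2055-07-03: counting 91 days forward gives 2055-10-02.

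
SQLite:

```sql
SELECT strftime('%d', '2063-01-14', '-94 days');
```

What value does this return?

First apply '-94 days': 2063-01-14 → 2062-10-12.
`%d` extracts the 2-digit day of month: 12.

12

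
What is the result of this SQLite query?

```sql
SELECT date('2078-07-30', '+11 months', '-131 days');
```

2079-02-19

Adding +11 months to 2078-07-30 gives 2079-06-30.
Applying '-131 days' to 2079-06-30: counting 131 days back gives 2079-02-19.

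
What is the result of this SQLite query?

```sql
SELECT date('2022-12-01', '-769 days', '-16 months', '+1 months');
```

Applying '-769 days' to 2022-12-01: counting 769 days back gives 2020-10-23.
Adding -16 months to 2020-10-23 gives 2019-06-23.
Adding +1 month to 2019-06-23 gives 2019-07-23.

2019-07-23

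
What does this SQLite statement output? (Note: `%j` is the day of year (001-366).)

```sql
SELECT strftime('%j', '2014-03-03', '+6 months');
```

First apply '+6 months': 2014-03-03 → 2014-09-03.
Day-of-year for 2014-09-03: days since 2014-01-01 inclusive = 246, zero-padded to 246.

246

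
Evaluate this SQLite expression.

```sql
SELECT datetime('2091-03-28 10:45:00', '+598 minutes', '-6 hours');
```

598 minutes = 9h 58m; +598 minutes from 2091-03-28 10:45:00 is 2091-03-28 20:43:00.
-6 hours from 2091-03-28 20:43:00 is 2091-03-28 14:43:00.

2091-03-28 14:43:00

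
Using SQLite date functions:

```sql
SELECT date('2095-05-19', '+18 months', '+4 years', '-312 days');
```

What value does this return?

2100-01-11

Adding +18 months to 2095-05-19 gives 2096-11-19.
Adding +4 years to 2096-11-19 gives 2100-11-19.
Applying '-312 days' to 2100-11-19: counting 312 days back gives 2100-01-11.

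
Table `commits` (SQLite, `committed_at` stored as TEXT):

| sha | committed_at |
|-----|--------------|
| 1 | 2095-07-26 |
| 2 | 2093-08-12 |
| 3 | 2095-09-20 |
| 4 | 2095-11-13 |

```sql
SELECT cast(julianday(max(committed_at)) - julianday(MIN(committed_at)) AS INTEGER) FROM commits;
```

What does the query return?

MIN = 2093-08-12, MAX = 2095-11-13.
19 days remain in August 2093 after the 12th (31 − 12).
Full months from September 2093 through October 2095 contribute their day counts.
Then 13 days into November 2095.
Total: 19 + 30 + 31 + 30 + 31 + 31 + 28 + 31 + 30 + 31 + 30 + 31 + 31 + 30 + 31 + 30 + 31 + 31 + 28 + 31 + 30 + 31 + 30 + 31 + 31 + 30 + 31 + 13 = 823.

823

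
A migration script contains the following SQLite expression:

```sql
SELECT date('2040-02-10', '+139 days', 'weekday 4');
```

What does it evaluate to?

Applying '+139 days' to 2040-02-10: counting 139 days forward gives 2040-06-28.
`weekday 4` advances to the next Thursday; 2040-06-28 is already a Thursday, so it stays at 2040-06-28.

2040-06-28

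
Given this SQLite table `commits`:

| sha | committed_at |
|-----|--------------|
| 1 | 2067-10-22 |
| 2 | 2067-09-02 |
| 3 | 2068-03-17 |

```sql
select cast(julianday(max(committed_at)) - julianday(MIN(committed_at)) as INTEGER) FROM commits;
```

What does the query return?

MIN = 2067-09-02, MAX = 2068-03-17.
28 days remain in September 2067 after the 2nd (30 − 2).
October 2067: 31 days.
November 2067: 30 days.
December 2067: 31 days.
January 2068: 31 days.
February 2068: 29 days (leap year).
Then 17 days into March 2068.
Total: 28 + 31 + 30 + 31 + 31 + 29 + 17 = 197.

197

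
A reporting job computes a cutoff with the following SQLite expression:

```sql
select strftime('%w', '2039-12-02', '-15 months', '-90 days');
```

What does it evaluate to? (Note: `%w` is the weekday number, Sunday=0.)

5

First apply '-15 months', '-90 days': 2039-12-02 → 2038-06-04.
2038-06-04 is a Friday; with Sunday=0 that is 5.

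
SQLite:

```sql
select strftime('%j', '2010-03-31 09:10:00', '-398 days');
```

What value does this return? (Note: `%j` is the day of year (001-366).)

First apply '-398 days': 2010-03-31 09:10:00 → 2009-02-26 09:10:00.
Day-of-year for 2009-02-26: days since 2009-01-01 inclusive = 57, zero-padded to 057.

057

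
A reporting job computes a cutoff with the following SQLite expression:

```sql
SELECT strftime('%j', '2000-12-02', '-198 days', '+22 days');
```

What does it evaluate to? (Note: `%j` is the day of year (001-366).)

First apply '-198 days', '+22 days': 2000-12-02 → 2000-06-09.
Day-of-year for 2000-06-09: days since 2000-01-01 inclusive = 161, zero-padded to 161.

161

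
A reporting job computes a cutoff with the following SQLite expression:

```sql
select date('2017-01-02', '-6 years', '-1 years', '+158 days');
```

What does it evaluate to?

2010-06-09

Adding -6 years to 2017-01-02 gives 2011-01-02.
Adding -1 year to 2011-01-02 gives 2010-01-02.
Applying '+158 days' to 2010-01-02: counting 158 days forward gives 2010-06-09.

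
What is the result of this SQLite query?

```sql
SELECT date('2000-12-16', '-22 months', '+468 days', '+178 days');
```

2000-11-23

Adding -22 months to 2000-12-16 gives 1999-02-16.
Applying '+468 days' to 1999-02-16: counting 468 days forward gives 2000-05-29.
Applying '+178 days' to 2000-05-29: counting 178 days forward gives 2000-11-23.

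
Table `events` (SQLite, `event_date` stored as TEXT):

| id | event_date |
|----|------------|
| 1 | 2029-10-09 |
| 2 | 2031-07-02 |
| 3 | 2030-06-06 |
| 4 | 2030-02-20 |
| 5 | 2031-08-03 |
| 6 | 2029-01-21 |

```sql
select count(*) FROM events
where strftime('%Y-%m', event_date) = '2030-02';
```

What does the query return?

1

Rows with year-month 2030-02: 2030-02-20 → 1.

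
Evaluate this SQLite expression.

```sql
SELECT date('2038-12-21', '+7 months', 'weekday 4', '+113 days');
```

Adding +7 months to 2038-12-21 gives 2039-07-21.
`weekday 4` advances to the next Thursday; 2039-07-21 is already a Thursday, so it stays at 2039-07-21.
Applying '+113 days' to 2039-07-21: counting 113 days forward gives 2039-11-11.

2039-11-11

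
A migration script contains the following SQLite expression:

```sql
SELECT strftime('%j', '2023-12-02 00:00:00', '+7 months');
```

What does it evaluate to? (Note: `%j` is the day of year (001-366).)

184

First apply '+7 months': 2023-12-02 00:00:00 → 2024-07-02 00:00:00.
Day-of-year for 2024-07-02: days since 2024-01-01 inclusive = 184, zero-padded to 184.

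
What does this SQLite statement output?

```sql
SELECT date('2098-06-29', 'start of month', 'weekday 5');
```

2098-06-06

`start of month` rewinds 2098-06-29 to 2098-06-01.
`weekday 5` advances to the next Friday; 2098-06-01 is a Sunday, so it moves forward to 2098-06-06.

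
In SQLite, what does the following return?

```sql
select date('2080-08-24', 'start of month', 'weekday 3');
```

`start of month` rewinds 2080-08-24 to 2080-08-01.
`weekday 3` advances to the next Wednesday; 2080-08-01 is a Thursday, so it moves forward to 2080-08-07.

2080-08-07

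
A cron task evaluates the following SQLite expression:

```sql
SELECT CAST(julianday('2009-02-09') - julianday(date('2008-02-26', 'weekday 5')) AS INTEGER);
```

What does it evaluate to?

346

`weekday 5` advances to the next Friday; 2008-02-26 is a Tuesday, so it moves forward to 2008-02-29.
0 days remain in February 2008 after the 29th (29 − 29).
Full months from March 2008 through January 2009 contribute their day counts.
Then 9 days into February 2009.
Total: 0 + 31 + 30 + 31 + 30 + 31 + 31 + 30 + 31 + 30 + 31 + 31 + 9 = 346.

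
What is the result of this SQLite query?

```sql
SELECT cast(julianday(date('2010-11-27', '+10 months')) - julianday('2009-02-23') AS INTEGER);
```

Adding +10 months to 2010-11-27 gives 2011-09-27.
5 days remain in February 2009 after the 23rd (28 − 23).
Full months from March 2009 through August 2011 contribute their day counts.
Then 27 days into September 2011.
Total: 5 + 31 + 30 + 31 + 30 + 31 + 31 + 30 + 31 + 30 + 31 + 31 + 28 + 31 + 30 + 31 + 30 + 31 + 31 + 30 + 31 + 30 + 31 + 31 + 28 + 31 + 30 + 31 + 30 + 31 + 31 + 27 = 946.

946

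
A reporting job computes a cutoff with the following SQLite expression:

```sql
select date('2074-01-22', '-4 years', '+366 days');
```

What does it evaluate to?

Adding -4 years to 2074-01-22 gives 2070-01-22.
Applying '+366 days' to 2070-01-22: counting 366 days forward gives 2071-01-23.

2071-01-23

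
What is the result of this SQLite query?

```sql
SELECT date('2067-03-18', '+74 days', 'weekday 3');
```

Applying '+74 days' to 2067-03-18: counting 74 days forward gives 2067-05-31.
`weekday 3` advances to the next Wednesday; 2067-05-31 is a Tuesday, so it moves forward to 2067-06-01.

2067-06-01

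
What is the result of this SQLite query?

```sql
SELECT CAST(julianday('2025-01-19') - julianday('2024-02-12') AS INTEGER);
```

17 days remain in February 2024 after the 12th (29 − 12).
Full months from March 2024 through December 2024 contribute their day counts.
Then 19 days into January 2025.
Total: 17 + 31 + 30 + 31 + 30 + 31 + 31 + 30 + 31 + 30 + 31 + 19 = 342.

342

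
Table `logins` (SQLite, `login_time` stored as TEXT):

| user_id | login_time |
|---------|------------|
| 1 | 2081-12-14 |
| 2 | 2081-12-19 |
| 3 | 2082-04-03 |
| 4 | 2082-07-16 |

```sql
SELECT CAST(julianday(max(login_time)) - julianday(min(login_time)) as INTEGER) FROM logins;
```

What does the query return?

214

MIN = 2081-12-14, MAX = 2082-07-16.
17 days remain in December 2081 after the 14th (31 − 14).
Full months from January 2082 through June 2082 contribute their day counts.
Then 16 days into July 2082.
Total: 17 + 31 + 28 + 31 + 30 + 31 + 30 + 16 = 214.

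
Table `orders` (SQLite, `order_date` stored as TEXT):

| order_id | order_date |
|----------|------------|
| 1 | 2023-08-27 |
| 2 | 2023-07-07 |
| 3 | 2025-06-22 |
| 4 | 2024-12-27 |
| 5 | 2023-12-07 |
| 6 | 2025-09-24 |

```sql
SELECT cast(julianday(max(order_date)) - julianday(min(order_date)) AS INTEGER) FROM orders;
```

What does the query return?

810

MIN = 2023-07-07, MAX = 2025-09-24.
24 days remain in July 2023 after the 7th (31 − 7).
Full months from August 2023 through August 2025 contribute their day counts.
Then 24 days into September 2025.
Total: 24 + 31 + 30 + 31 + 30 + 31 + 31 + 29 + 31 + 30 + 31 + 30 + 31 + 31 + 30 + 31 + 30 + 31 + 31 + 28 + 31 + 30 + 31 + 30 + 31 + 31 + 24 = 810.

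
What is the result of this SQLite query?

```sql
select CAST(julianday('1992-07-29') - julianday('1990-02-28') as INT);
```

0 days remain in February 1990 after the 28th (28 − 28).
Full months from March 1990 through June 1992 contribute their day counts.
Then 29 days into July 1992.
Total: 0 + 31 + 30 + 31 + 30 + 31 + 31 + 30 + 31 + 30 + 31 + 31 + 28 + 31 + 30 + 31 + 30 + 31 + 31 + 30 + 31 + 30 + 31 + 31 + 29 + 31 + 30 + 31 + 30 + 29 = 882.

882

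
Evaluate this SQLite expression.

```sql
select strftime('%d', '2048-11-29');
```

29

`%d` extracts the 2-digit day of month: 29.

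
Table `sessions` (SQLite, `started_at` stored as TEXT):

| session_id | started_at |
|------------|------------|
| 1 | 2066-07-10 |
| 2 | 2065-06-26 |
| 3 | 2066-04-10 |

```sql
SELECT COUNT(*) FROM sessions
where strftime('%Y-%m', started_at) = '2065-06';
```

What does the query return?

1

Rows with year-month 2065-06: 2065-06-26 → 1.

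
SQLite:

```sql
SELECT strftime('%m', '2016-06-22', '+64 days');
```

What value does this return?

First apply '+64 days': 2016-06-22 → 2016-08-25.
`%m` extracts the 2-digit month (01-12): 08.

08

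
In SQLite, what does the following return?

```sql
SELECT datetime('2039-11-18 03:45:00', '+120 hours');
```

2039-11-23 03:45:00

+120 hours from 2039-11-18 03:45:00 is 2039-11-23 03:45:00 (crosses midnight).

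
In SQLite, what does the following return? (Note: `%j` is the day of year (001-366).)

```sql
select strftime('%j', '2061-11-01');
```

Day-of-year for 2061-11-01: days since 2061-01-01 inclusive = 305, zero-padded to 305.

305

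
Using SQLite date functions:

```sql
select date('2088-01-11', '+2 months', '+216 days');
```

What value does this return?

2088-10-13

Adding +2 months to 2088-01-11 gives 2088-03-11.
Applying '+216 days' to 2088-03-11: counting 216 days forward gives 2088-10-13.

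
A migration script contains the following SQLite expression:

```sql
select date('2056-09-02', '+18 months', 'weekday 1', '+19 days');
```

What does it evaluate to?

2058-03-23

Adding +18 months to 2056-09-02 gives 2058-03-02.
`weekday 1` advances to the next Monday; 2058-03-02 is a Saturday, so it moves forward to 2058-03-04.
Advancing 19 more days within March lands on 2058-03-23.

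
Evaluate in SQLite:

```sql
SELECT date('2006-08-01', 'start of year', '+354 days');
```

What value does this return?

`start of year` rewinds 2006-08-01 to 2006-01-01.
Applying '+354 days' to 2006-01-01: counting 354 days forward gives 2006-12-21.

2006-12-21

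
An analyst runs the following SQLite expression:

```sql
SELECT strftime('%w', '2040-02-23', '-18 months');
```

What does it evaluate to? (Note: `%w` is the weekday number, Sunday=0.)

First apply '-18 months': 2040-02-23 → 2038-08-23.
2038-08-23 is a Monday; with Sunday=0 that is 1.

1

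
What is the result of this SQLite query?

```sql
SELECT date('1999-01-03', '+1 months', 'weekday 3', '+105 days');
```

Adding +1 month to 1999-01-03 gives 1999-02-03.
`weekday 3` advances to the next Wednesday; 1999-02-03 is already a Wednesday, so it stays at 1999-02-03.
Applying '+105 days' to 1999-02-03: counting 105 days forward gives 1999-05-19.

1999-05-19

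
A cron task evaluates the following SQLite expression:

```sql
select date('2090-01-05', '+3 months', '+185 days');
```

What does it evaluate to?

Adding +3 months to 2090-01-05 gives 2090-04-05.
Applying '+185 days' to 2090-04-05: counting 185 days forward gives 2090-10-07.

2090-10-07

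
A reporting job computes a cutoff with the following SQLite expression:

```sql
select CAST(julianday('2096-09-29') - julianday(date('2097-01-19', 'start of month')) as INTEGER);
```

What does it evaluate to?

`start of month` rewinds 2097-01-19 to 2097-01-01.
1 day remains in September 2096 after the 29th (30 − 29).
October 2096: 31 days.
November 2096: 30 days.
December 2096: 31 days.
Then 1 day into January 2097.
Total: 1 + 31 + 30 + 31 + 1 = 94.
The subtraction is earlier − later, so the result is −94 → -94.

-94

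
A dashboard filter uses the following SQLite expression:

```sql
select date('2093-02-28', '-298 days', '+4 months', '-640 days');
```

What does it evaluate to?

Applying '-298 days' to 2093-02-28: counting 298 days back gives 2092-05-06.
Adding +4 months to 2092-05-06 gives 2092-09-06.
Applying '-640 days' to 2092-09-06: counting 640 days back gives 2090-12-06.

2090-12-06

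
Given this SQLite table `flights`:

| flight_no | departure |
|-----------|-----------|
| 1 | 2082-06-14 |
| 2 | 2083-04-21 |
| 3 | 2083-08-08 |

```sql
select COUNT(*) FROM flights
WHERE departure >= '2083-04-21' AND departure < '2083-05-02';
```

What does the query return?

Rows in [2083-04-21, 2083-05-02): 2083-04-21 → 1 row.

1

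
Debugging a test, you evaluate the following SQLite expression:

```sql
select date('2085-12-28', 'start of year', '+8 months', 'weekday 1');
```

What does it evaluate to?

`start of year` rewinds 2085-12-28 to 2085-01-01.
Adding +8 months to 2085-01-01 gives 2085-09-01.
`weekday 1` advances to the next Monday; 2085-09-01 is a Saturday, so it moves forward to 2085-09-03.

2085-09-03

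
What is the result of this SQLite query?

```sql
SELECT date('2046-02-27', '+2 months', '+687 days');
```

Adding +2 months to 2046-02-27 gives 2046-04-27.
Applying '+687 days' to 2046-04-27: counting 687 days forward gives 2048-03-14.

2048-03-14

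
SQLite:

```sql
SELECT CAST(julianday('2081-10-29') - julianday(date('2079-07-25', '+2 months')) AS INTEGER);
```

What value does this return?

765

Adding +2 months to 2079-07-25 gives 2079-09-25.
5 days remain in September 2079 after the 25th (30 − 25).
Full months from October 2079 through September 2081 contribute their day counts.
Then 29 days into October 2081.
Total: 5 + 31 + 30 + 31 + 31 + 29 + 31 + 30 + 31 + 30 + 31 + 31 + 30 + 31 + 30 + 31 + 31 + 28 + 31 + 30 + 31 + 30 + 31 + 31 + 30 + 29 = 765.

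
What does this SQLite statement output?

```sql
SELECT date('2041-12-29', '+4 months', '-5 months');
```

Adding +4 months to 2041-12-29 gives 2042-04-29.
Adding -5 months to 2042-04-29 gives 2041-11-29.

2041-11-29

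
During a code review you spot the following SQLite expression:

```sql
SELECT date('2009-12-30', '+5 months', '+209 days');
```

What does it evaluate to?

Adding +5 months to 2009-12-30 gives 2010-05-30.
Applying '+209 days' to 2010-05-30: counting 209 days forward gives 2010-12-25.

2010-12-25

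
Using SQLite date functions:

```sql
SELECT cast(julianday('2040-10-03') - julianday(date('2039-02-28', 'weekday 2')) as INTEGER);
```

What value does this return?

582

`weekday 2` advances to the next Tuesday; 2039-02-28 is a Monday, so it moves forward to 2039-03-01.
30 days remain in March 2039 after the 1st (31 − 1).
Full months from April 2039 through September 2040 contribute their day counts.
Then 3 days into October 2040.
Total: 30 + 30 + 31 + 30 + 31 + 31 + 30 + 31 + 30 + 31 + 31 + 29 + 31 + 30 + 31 + 30 + 31 + 31 + 30 + 3 = 582.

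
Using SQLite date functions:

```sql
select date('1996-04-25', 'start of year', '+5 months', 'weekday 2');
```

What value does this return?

`start of year` rewinds 1996-04-25 to 1996-01-01.
Adding +5 months to 1996-01-01 gives 1996-06-01.
`weekday 2` advances to the next Tuesday; 1996-06-01 is a Saturday, so it moves forward to 1996-06-04.

1996-06-04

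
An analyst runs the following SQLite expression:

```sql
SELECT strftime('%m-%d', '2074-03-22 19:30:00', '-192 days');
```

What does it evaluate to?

First apply '-192 days': 2074-03-22 19:30:00 → 2073-09-11 19:30:00.
`%m-%d` extracts the month-day: 09-11.

09-11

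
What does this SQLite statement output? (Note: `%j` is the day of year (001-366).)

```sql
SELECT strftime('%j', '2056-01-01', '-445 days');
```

286

First apply '-445 days': 2056-01-01 → 2054-10-13.
Day-of-year for 2054-10-13: days since 2054-01-01 inclusive = 286, zero-padded to 286.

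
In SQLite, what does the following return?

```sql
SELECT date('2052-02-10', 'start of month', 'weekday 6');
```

2052-02-03

`start of month` rewinds 2052-02-10 to 2052-02-01.
`weekday 6` advances to the next Saturday; 2052-02-01 is a Thursday, so it moves forward to 2052-02-03.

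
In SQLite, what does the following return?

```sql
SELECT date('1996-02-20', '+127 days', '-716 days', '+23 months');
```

1996-06-11

Applying '+127 days' to 1996-02-20: counting 127 days forward gives 1996-06-26.
Applying '-716 days' to 1996-06-26: counting 716 days back gives 1994-07-11.
Adding +23 months to 1994-07-11 gives 1996-06-11.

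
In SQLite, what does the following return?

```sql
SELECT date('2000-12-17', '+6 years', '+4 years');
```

2010-12-17

Adding +6 years to 2000-12-17 gives 2006-12-17.
Adding +4 years to 2006-12-17 gives 2010-12-17.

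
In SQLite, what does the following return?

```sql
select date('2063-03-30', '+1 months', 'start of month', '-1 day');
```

Adding +1 month to 2063-03-30 gives 2063-04-30.
`start of month` rewinds 2063-04-30 to 2063-04-01.
Going back 1 day from 2063-04-01 reaches 2063-03-31 (last day of March, 31 days).

2063-03-31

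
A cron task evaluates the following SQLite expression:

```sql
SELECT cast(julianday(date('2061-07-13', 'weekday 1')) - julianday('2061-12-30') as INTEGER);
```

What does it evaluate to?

-165

`weekday 1` advances to the next Monday; 2061-07-13 is a Wednesday, so it moves forward to 2061-07-18.
13 days remain in July 2061 after the 18th (31 − 18).
August 2061: 31 days.
September 2061: 30 days.
October 2061: 31 days.
November 2061: 30 days.
Then 30 days into December 2061.
Total: 13 + 31 + 30 + 31 + 30 + 30 = 165.
The subtraction is earlier − later, so the result is −165 → -165.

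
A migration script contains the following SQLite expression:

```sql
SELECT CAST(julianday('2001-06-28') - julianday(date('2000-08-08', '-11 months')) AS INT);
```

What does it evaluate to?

Adding -11 months to 2000-08-08 gives 1999-09-08.
22 days remain in September 1999 after the 8th (30 − 8).
Full months from October 1999 through May 2001 contribute their day counts.
Then 28 days into June 2001.
Total: 22 + 31 + 30 + 31 + 31 + 29 + 31 + 30 + 31 + 30 + 31 + 31 + 30 + 31 + 30 + 31 + 31 + 28 + 31 + 30 + 31 + 28 = 659.

659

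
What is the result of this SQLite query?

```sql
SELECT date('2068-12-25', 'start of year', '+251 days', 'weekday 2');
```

2068-09-11

`start of year` rewinds 2068-12-25 to 2068-01-01.
Applying '+251 days' to 2068-01-01: counting 251 days forward gives 2068-09-08.
`weekday 2` advances to the next Tuesday; 2068-09-08 is a Saturday, so it moves forward to 2068-09-11.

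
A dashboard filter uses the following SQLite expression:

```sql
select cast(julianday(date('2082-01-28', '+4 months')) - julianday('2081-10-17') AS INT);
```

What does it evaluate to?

Adding +4 months to 2082-01-28 gives 2082-05-28.
14 days remain in October 2081 after the 17th (31 − 17).
Full months from November 2081 through April 2082 contribute their day counts.
Then 28 days into May 2082.
Total: 14 + 30 + 31 + 31 + 28 + 31 + 30 + 28 = 223.

223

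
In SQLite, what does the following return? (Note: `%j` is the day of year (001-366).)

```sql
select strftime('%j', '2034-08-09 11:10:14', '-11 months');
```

First apply '-11 months': 2034-08-09 11:10:14 → 2033-09-09 11:10:14.
Day-of-year for 2033-09-09: days since 2033-01-01 inclusive = 252, zero-padded to 252.

252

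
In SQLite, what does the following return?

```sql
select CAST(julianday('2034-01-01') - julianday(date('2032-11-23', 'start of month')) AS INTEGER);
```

426

`start of month` rewinds 2032-11-23 to 2032-11-01.
29 days remain in November 2032 after the 1st (30 − 1).
Full months from December 2032 through December 2033 contribute their day counts.
Then 1 day into January 2034.
Total: 29 + 31 + 31 + 28 + 31 + 30 + 31 + 30 + 31 + 31 + 30 + 31 + 30 + 31 + 1 = 426.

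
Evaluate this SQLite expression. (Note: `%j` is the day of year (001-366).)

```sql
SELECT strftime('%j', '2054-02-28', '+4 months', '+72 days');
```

First apply '+4 months', '+72 days': 2054-02-28 → 2054-09-08.
Day-of-year for 2054-09-08: days since 2054-01-01 inclusive = 251, zero-padded to 251.

251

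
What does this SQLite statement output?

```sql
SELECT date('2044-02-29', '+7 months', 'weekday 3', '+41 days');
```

Adding +7 months to 2044-02-29 gives 2044-09-29.
`weekday 3` advances to the next Wednesday; 2044-09-29 is a Thursday, so it moves forward to 2044-10-05.
Applying '+41 days' to 2044-10-05: counting 41 days forward gives 2044-11-15.

2044-11-15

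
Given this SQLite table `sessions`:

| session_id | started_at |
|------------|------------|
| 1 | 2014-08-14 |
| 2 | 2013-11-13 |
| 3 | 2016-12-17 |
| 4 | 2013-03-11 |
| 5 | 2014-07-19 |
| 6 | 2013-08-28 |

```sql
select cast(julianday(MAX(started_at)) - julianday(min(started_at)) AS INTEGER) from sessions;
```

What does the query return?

1377

MIN = 2013-03-11, MAX = 2016-12-17.
20 days remain in March 2013 after the 11th (31 − 11).
Full months from April 2013 through November 2016 contribute their day counts.
Then 17 days into December 2016.
Total: 20 + 30 + 31 + 30 + 31 + 31 + 30 + 31 + 30 + 31 + 31 + 28 + 31 + 30 + 31 + 30 + 31 + 31 + 30 + 31 + 30 + 31 + 31 + 28 + 31 + 30 + 31 + 30 + 31 + 31 + 30 + 31 + 30 + 31 + 31 + 29 + 31 + 30 + 31 + 30 + 31 + 31 + 30 + 31 + 30 + 17 = 1377.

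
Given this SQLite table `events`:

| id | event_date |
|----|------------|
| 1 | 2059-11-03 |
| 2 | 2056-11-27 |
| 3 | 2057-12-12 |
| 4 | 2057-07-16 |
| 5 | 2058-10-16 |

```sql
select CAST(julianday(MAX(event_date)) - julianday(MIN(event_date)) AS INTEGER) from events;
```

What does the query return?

MIN = 2056-11-27, MAX = 2059-11-03.
3 days remain in November 2056 after the 27th (30 − 27).
Full months from December 2056 through October 2059 contribute their day counts.
Then 3 days into November 2059.
Total: 3 + 31 + 31 + 28 + 31 + 30 + 31 + 30 + 31 + 31 + 30 + 31 + 30 + 31 + 31 + 28 + 31 + 30 + 31 + 30 + 31 + 31 + 30 + 31 + 30 + 31 + 31 + 28 + 31 + 30 + 31 + 30 + 31 + 31 + 30 + 31 + 3 = 1071.

1071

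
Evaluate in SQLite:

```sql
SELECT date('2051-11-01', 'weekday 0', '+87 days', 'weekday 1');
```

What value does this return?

2052-02-05

`weekday 0` advances to the next Sunday; 2051-11-01 is a Wednesday, so it moves forward to 2051-11-05.
Applying '+87 days' to 2051-11-05: counting 87 days forward gives 2052-01-31.
`weekday 1` advances to the next Monday; 2052-01-31 is a Wednesday, so it moves forward to 2052-02-05.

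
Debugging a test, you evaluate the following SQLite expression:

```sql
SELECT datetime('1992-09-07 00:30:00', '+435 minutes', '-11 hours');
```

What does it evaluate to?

435 minutes = 7h 15m; +435 minutes from 1992-09-07 00:30:00 is 1992-09-07 07:45:00.
-11 hours from 1992-09-07 07:45:00 is 1992-09-06 20:45:00 (crosses midnight).

1992-09-06 20:45:00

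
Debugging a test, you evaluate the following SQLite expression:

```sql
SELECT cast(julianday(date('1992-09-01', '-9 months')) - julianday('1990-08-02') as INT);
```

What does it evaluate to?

Adding -9 months to 1992-09-01 gives 1991-12-01.
29 days remain in August 1990 after the 2nd (31 − 2).
Full months from September 1990 through November 1991 contribute their day counts.
Then 1 day into December 1991.
Total: 29 + 30 + 31 + 30 + 31 + 31 + 28 + 31 + 30 + 31 + 30 + 31 + 31 + 30 + 31 + 30 + 1 = 486.

486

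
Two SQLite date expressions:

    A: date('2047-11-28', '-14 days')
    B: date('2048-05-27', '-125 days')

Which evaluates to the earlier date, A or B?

A

A = 2047-11-14.
B = 2048-01-23.
A is earlier.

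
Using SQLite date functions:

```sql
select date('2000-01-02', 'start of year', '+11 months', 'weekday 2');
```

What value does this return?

`start of year` rewinds 2000-01-02 to 2000-01-01.
Adding +11 months to 2000-01-01 gives 2000-12-01.
`weekday 2` advances to the next Tuesday; 2000-12-01 is a Friday, so it moves forward to 2000-12-05.

2000-12-05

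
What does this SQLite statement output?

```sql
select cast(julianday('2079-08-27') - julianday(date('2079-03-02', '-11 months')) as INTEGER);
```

Adding -11 months to 2079-03-02 gives 2078-04-02.
28 days remain in April 2078 after the 2nd (30 − 2).
Full months from May 2078 through July 2079 contribute their day counts.
Then 27 days into August 2079.
Total: 28 + 31 + 30 + 31 + 31 + 30 + 31 + 30 + 31 + 31 + 28 + 31 + 30 + 31 + 30 + 31 + 27 = 512.

512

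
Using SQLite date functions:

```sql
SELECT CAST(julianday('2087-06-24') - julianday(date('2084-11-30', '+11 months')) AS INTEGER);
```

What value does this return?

Adding +11 months to 2084-11-30 gives 2085-10-30.
1 day remains in October 2085 after the 30th (31 − 30).
Full months from November 2085 through May 2087 contribute their day counts.
Then 24 days into June 2087.
Total: 1 + 30 + 31 + 31 + 28 + 31 + 30 + 31 + 30 + 31 + 31 + 30 + 31 + 30 + 31 + 31 + 28 + 31 + 30 + 31 + 24 = 602.

602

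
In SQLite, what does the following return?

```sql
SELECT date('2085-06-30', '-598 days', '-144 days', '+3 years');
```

2086-06-19

Applying '-598 days' to 2085-06-30: counting 598 days back gives 2083-11-10.
Applying '-144 days' to 2083-11-10: counting 144 days back gives 2083-06-19.
Adding +3 years to 2083-06-19 gives 2086-06-19.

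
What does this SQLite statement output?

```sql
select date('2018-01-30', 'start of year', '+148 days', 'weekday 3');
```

`start of year` rewinds 2018-01-30 to 2018-01-01.
Applying '+148 days' to 2018-01-01: counting 148 days forward gives 2018-05-29.
`weekday 3` advances to the next Wednesday; 2018-05-29 is a Tuesday, so it moves forward to 2018-05-30.

2018-05-30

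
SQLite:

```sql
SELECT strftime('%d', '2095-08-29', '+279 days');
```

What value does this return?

03

First apply '+279 days': 2095-08-29 → 2096-06-03.
`%d` extracts the 2-digit day of month: 03.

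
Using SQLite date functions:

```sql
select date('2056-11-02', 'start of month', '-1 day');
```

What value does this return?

2056-10-31

`start of month` rewinds 2056-11-02 to 2056-11-01.
Going back 1 day from 2056-11-01 reaches 2056-10-31 (last day of October, 31 days).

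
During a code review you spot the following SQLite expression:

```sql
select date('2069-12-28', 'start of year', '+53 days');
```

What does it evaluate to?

`start of year` rewinds 2069-12-28 to 2069-01-01.
Applying '+53 days' to 2069-01-01: counting 53 days forward gives 2069-02-23.

2069-02-23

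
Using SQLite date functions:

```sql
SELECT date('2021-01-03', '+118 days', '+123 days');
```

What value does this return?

Applying '+118 days' to 2021-01-03: counting 118 days forward gives 2021-05-01.
Applying '+123 days' to 2021-05-01: counting 123 days forward gives 2021-09-01.

2021-09-01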